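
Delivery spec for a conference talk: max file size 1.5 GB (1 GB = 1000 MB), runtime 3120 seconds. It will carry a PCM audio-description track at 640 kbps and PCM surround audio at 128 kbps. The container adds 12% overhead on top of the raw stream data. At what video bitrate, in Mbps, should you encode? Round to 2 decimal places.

2.67 Mbps

Budget: 1.5 GB = 12000.0 Mb.
Stream payload after overhead: 12000.0 / 1.12 = 10714.3 Mb.
Total bitrate budget: 10714.3 Mb / 3120 s = 3.434 Mbps.
Audio total: 640 + 128 = 768 kbps = 0.768 Mbps.
Video: 3.434 − 0.768 = 2.666 Mbps.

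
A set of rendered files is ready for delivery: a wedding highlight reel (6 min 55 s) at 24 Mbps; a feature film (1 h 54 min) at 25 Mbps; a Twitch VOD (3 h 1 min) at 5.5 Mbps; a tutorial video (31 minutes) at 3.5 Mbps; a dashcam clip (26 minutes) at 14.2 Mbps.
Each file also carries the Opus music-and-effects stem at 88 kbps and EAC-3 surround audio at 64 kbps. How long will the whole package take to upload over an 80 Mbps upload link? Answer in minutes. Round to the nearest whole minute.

57 minutes

Audio total: 88 + 64 = 152 kbps = 0.152 Mbps.
wedding highlight reel: 24.152 Mbps × 415 s = 10023.1 Mb
feature film: 25.152 Mbps × 6840 s = 172039.7 Mb
Twitch VOD: 5.652 Mbps × 10860 s = 61380.7 Mb
tutorial video: 3.652 Mbps × 1860 s = 6792.7 Mb
dashcam clip: 14.352 Mbps × 1560 s = 22389.1 Mb
Total: 272625.3 Mb = 34078.2 MB.
At 80 Mbps: 272625.3 / 80 = 3408 s ≈ 56.8 minutes.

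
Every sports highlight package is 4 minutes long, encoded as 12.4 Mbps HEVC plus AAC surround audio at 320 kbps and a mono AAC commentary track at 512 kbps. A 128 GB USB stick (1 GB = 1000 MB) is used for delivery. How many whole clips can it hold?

322

4 min = 240 s
Audio total: 320 + 512 = 832 kbps = 0.832 Mbps.
Total bitrate: 13.232 Mbps.
Per item: 13.232 Mbps × 240 s = 3,176 Mb = 397.0 MB.
Capacity: 128 GB = 1,024,000 Mb; 322.45 items → 322 complete.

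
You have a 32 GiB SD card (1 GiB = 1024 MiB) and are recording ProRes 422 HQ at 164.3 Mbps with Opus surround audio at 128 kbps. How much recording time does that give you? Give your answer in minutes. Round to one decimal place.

27.9 minutes

Audio: 128 kbps = 0.128 Mbps.
Total bitrate: 164.3 + 0.128 = 164.428 Mbps.
Capacity: 32 GiB = 274,878 Mb.
Recording time: 274,878 / 164.428 = 1,672 s ≈ 27.9 minutes.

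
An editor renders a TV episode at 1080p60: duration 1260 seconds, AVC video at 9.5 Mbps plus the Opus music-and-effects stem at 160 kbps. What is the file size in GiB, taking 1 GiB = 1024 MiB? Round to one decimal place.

1.4 GiB

Audio: 160 kbps = 0.160 Mbps.
Total bitrate: 9.5 + 0.160 = 9.660 Mbps.
Stream data: 9.660 Mbps × 1260 s = 12171.6 Mb.
12,172 Mb = 1,521,450,000 bytes ÷ 1,073,741,824 = 1.417 GiB.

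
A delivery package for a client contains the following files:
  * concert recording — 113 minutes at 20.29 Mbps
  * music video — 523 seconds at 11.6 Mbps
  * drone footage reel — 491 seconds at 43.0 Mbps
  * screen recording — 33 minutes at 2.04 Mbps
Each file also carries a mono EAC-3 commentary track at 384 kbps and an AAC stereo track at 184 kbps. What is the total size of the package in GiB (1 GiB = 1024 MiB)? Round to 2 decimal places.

Audio total: 384 + 184 = 568 kbps = 0.568 Mbps.
concert recording: 20.858 Mbps × 6780 s = 141417.2 Mb
music video: 12.168 Mbps × 523 s = 6363.9 Mb
drone footage reel: 43.568 Mbps × 491 s = 21391.9 Mb
screen recording: 2.608 Mbps × 1980 s = 5163.8 Mb
Total: 174336.8 Mb = 21792.1 MB.
= 20.30 GiB.

20.30 GiB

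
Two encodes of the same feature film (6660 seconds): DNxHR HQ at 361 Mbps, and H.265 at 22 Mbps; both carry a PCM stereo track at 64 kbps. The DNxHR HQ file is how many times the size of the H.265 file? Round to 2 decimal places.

Audio: 64 kbps = 0.064 Mbps.
DNxHR HQ: 361.064 Mbps × 6660 s = 2404686.2 Mb = 279.942 GiB.
H.265: 22.064 Mbps × 6660 s = 146946.2 Mb = 17.107 GiB.
Ratio: 279.942 / 17.107 = 16.364.

16.36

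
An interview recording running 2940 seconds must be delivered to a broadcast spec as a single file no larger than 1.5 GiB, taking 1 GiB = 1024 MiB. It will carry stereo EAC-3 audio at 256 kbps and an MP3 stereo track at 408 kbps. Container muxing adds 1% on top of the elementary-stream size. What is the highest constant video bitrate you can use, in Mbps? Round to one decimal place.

Budget: 1.5 GiB = 12884.9 Mb.
Stream payload after overhead: 12884.9 / 1.01 = 12757.3 Mb.
Total bitrate budget: 12757.3 Mb / 2940 s = 4.339 Mbps.
Audio total: 256 + 408 = 664 kbps = 0.664 Mbps.
Video: 4.339 − 0.664 = 3.675 Mbps.

3.7 Mbps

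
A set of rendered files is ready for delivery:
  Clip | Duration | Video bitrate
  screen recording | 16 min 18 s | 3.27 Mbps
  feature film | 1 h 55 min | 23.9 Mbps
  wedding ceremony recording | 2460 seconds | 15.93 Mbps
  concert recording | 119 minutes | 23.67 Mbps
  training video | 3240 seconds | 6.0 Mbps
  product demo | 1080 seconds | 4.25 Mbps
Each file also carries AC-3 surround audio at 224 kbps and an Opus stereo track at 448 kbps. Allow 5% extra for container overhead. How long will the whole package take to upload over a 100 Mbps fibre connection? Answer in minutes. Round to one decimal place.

Audio total: 224 + 448 = 672 kbps = 0.672 Mbps.
screen recording: 3.942 Mbps × 978 s × 1.05 = 4048.0 Mb
feature film: 24.572 Mbps × 6900 s × 1.05 = 178024.1 Mb
wedding ceremony recording: 16.602 Mbps × 2460 s × 1.05 = 42883.0 Mb
concert recording: 24.342 Mbps × 7140 s × 1.05 = 182492.0 Mb
training video: 6.672 Mbps × 3240 s × 1.05 = 22698.1 Mb
product demo: 4.922 Mbps × 1080 s × 1.05 = 5581.5 Mb
Total: 435726.8 Mb = 54465.9 MB.
At 100 Mbps: 435726.8 / 100 = 4357 s ≈ 72.6 minutes.

72.6 minutes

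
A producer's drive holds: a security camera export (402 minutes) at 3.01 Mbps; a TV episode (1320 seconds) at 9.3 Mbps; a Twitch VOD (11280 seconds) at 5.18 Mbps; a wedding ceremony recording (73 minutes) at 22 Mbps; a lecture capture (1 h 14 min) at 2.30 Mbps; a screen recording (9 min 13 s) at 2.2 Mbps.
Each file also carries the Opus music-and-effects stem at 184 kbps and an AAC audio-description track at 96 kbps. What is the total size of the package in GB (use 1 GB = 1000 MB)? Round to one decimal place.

Audio total: 184 + 96 = 280 kbps = 0.280 Mbps.
security camera export: 3.290 Mbps × 24120 s = 79354.8 Mb
TV episode: 9.580 Mbps × 1320 s = 12645.6 Mb
Twitch VOD: 5.460 Mbps × 11280 s = 61588.8 Mb
wedding ceremony recording: 22.280 Mbps × 4380 s = 97586.4 Mb
lecture capture: 2.580 Mbps × 4440 s = 11455.2 Mb
screen recording: 2.480 Mbps × 553 s = 1371.4 Mb
Total: 264002.2 Mb = 33000.3 MB.
= 33.00 GB.

33.0 GB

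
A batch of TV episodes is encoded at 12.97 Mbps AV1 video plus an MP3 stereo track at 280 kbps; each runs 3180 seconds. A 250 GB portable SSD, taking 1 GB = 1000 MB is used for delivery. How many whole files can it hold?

Audio: 280 kbps = 0.280 Mbps.
Total bitrate: 13.250 Mbps.
Per item: 13.250 Mbps × 3180 s = 42,135 Mb = 5,267 MB.
Capacity: 250 GB = 2,000,000 Mb; 47.47 items → 47 complete.

47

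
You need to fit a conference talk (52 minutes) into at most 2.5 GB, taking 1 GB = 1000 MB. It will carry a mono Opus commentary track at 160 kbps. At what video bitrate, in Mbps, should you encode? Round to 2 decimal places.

6.25 Mbps

Budget: 2.5 GB = 20000.0 Mb.
52 min = 3120 s
Total bitrate budget: 20000.0 Mb / 3120 s = 6.410 Mbps.
Audio: 160 kbps = 0.160 Mbps.
Video: 6.410 − 0.160 = 6.250 Mbps.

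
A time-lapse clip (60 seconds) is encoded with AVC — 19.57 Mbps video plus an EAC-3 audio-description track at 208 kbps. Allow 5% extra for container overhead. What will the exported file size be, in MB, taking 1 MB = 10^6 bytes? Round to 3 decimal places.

Audio: 208 kbps = 0.208 Mbps.
Total bitrate: 19.57 + 0.208 = 19.778 Mbps.
Stream data: 19.778 Mbps × 60 s = 1186.7 Mb.
With 5% container overhead: ×1.05.
1,246 Mb ÷ 8 = 155.8 MB → 155.8 MB.

155.752 MB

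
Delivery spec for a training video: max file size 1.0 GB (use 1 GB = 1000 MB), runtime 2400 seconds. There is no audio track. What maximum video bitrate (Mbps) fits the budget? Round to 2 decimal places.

Budget: 1.0 GB = 8000.0 Mb.
Total bitrate budget: 8000.0 Mb / 2400 s = 3.333 Mbps.

3.33 Mbps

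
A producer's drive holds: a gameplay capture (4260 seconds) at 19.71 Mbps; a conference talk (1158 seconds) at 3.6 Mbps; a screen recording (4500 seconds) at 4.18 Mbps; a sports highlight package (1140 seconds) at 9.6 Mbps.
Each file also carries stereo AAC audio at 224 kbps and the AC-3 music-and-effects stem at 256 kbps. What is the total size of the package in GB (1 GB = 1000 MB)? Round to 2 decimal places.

15.40 GB

Audio total: 224 + 256 = 480 kbps = 0.480 Mbps.
gameplay capture: 20.190 Mbps × 4260 s = 86009.4 Mb
conference talk: 4.080 Mbps × 1158 s = 4724.6 Mb
screen recording: 4.660 Mbps × 4500 s = 20970.0 Mb
sports highlight package: 10.080 Mbps × 1140 s = 11491.2 Mb
Total: 123195.2 Mb = 15399.4 MB.
= 15.40 GB.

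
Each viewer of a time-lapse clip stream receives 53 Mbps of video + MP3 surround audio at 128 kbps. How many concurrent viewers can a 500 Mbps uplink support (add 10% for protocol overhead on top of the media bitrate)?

Audio: 128 kbps = 0.128 Mbps.
Per-viewer media rate: 53.128 Mbps.
On the wire with 10% overhead: 58.441 Mbps.
500 Mbps = 500.0 Mbps; 500.0 / 58.441 = 8.56 → 8 viewers.

8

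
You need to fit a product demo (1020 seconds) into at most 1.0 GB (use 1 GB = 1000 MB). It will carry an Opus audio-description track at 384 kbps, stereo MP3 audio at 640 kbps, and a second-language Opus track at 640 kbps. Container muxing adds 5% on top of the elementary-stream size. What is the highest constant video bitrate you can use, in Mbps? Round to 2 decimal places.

5.81 Mbps

Budget: 1.0 GB = 8000.0 Mb.
Stream payload after overhead: 8000.0 / 1.05 = 7619.0 Mb.
Total bitrate budget: 7619.0 Mb / 1020 s = 7.470 Mbps.
Audio total: 384 + 640 + 640 = 1664 kbps = 1.664 Mbps.
Video: 7.470 − 1.664 = 5.806 Mbps.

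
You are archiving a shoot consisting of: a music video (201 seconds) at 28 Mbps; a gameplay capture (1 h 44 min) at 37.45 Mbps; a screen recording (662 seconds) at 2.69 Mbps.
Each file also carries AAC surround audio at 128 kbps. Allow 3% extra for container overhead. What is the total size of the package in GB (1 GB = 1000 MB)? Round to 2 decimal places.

Audio: 128 kbps = 0.128 Mbps.
music video: 28.128 Mbps × 201 s × 1.03 = 5823.3 Mb
gameplay capture: 37.578 Mbps × 6240 s × 1.03 = 241521.3 Mb
screen recording: 2.818 Mbps × 662 s × 1.03 = 1921.5 Mb
Total: 249266.1 Mb = 31158.3 MB.
= 31.16 GB.

31.16 GB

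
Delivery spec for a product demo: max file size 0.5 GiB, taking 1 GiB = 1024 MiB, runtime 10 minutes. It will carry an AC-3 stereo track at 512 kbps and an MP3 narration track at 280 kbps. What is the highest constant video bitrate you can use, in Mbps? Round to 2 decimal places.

Budget: 0.5 GiB = 4295.0 Mb.
10 min = 600 s
Total bitrate budget: 4295.0 Mb / 600 s = 7.158 Mbps.
Audio total: 512 + 280 = 792 kbps = 0.792 Mbps.
Video: 7.158 − 0.792 = 6.366 Mbps.

6.37 Mbps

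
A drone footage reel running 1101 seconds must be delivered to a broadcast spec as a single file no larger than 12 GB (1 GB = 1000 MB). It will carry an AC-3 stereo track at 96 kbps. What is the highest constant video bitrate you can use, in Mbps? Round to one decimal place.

87.1 Mbps

Budget: 12 GB = 96000.0 Mb.
Total bitrate budget: 96000.0 Mb / 1101 s = 87.193 Mbps.
Audio: 96 kbps = 0.096 Mbps.
Video: 87.193 − 0.096 = 87.097 Mbps.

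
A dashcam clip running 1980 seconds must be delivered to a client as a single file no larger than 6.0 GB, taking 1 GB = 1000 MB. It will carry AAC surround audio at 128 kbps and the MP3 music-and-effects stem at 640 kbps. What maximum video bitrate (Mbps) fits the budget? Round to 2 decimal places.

23.47 Mbps

Budget: 6.0 GB = 48000.0 Mb.
Total bitrate budget: 48000.0 Mb / 1980 s = 24.242 Mbps.
Audio total: 128 + 640 = 768 kbps = 0.768 Mbps.
Video: 24.242 − 0.768 = 23.474 Mbps.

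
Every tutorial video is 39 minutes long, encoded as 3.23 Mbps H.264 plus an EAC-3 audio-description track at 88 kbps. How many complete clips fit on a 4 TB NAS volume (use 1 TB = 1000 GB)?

39 min = 2340 s
Audio: 88 kbps = 0.088 Mbps.
Total bitrate: 3.318 Mbps.
Per item: 3.318 Mbps × 2340 s = 7,764 Mb = 970.5 MB.
Capacity: 4 TB = 32,000,000 Mb; 4121.52 items → 4121 complete.

4121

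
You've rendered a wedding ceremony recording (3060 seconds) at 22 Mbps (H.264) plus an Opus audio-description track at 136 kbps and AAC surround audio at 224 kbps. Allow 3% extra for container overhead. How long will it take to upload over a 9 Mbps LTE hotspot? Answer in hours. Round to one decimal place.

Audio total: 136 + 224 = 360 kbps = 0.360 Mbps.
Total bitrate: 22.360 Mbps.
File: 22.360 Mbps × 3060 s = 68421.6 Mb.
With 3% container overhead: ×1.03. → 70474.2 Mb.
At 9 Mbps: 70474.2 / 9 = 7830.5 s ≈ 2.18 hours.

2.2 hours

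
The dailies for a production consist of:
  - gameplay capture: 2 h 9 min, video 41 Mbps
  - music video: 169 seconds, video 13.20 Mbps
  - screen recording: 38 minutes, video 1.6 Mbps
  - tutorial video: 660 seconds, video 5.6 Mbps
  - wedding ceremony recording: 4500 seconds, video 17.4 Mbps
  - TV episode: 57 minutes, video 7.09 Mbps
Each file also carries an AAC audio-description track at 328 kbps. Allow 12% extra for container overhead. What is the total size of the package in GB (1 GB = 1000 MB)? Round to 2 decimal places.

60.99 GB

Audio: 328 kbps = 0.328 Mbps.
gameplay capture: 41.328 Mbps × 7740 s × 1.12 = 358264.2 Mb
music video: 13.528 Mbps × 169 s × 1.12 = 2560.6 Mb
screen recording: 1.928 Mbps × 2280 s × 1.12 = 4923.3 Mb
tutorial video: 5.928 Mbps × 660 s × 1.12 = 4382.0 Mb
wedding ceremony recording: 17.728 Mbps × 4500 s × 1.12 = 89349.1 Mb
TV episode: 7.418 Mbps × 3420 s × 1.12 = 28413.9 Mb
Total: 487893.1 Mb = 60986.6 MB.
= 60.99 GB.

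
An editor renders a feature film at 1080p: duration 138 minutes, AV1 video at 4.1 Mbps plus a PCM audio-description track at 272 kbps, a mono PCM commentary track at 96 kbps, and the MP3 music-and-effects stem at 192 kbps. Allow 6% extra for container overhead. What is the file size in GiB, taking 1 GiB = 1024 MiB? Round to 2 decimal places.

4.76 GiB

138 min = 8280 s
Audio total: 272 + 96 + 192 = 560 kbps = 0.560 Mbps.
Total bitrate: 4.1 + 0.560 = 4.660 Mbps.
Stream data: 4.660 Mbps × 8280 s = 38584.8 Mb.
With 6% container overhead: ×1.06.
40,900 Mb = 5,112,486,000 bytes ÷ 1,073,741,824 = 4.761 GiB.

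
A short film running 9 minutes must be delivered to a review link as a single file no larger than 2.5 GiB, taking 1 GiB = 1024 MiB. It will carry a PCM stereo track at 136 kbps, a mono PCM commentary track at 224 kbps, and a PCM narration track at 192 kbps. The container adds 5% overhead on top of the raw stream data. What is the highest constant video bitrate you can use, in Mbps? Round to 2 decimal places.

Budget: 2.5 GiB = 21474.8 Mb.
Stream payload after overhead: 21474.8 / 1.05 = 20452.2 Mb.
9 min = 540 s
Total bitrate budget: 20452.2 Mb / 540 s = 37.874 Mbps.
Audio total: 136 + 224 + 192 = 552 kbps = 0.552 Mbps.
Video: 37.874 − 0.552 = 37.322 Mbps.

37.32 Mbps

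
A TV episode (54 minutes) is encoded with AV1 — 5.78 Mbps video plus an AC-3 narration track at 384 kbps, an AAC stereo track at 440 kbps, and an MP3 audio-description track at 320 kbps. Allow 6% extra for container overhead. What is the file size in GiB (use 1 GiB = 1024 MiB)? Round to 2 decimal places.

2.77 GiB

54 min = 3240 s
Audio total: 384 + 440 + 320 = 1144 kbps = 1.144 Mbps.
Total bitrate: 5.78 + 1.144 = 6.924 Mbps.
Stream data: 6.924 Mbps × 3240 s = 22433.8 Mb.
With 6% container overhead: ×1.06.
23,780 Mb = 2,972,473,200 bytes ÷ 1,073,741,824 = 2.768 GiB.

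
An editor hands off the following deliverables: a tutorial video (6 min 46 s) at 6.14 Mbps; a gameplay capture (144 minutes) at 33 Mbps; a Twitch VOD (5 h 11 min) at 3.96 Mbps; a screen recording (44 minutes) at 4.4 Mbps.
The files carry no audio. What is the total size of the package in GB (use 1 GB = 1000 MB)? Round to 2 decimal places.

tutorial video: 6.140 Mbps × 406 s = 2492.8 Mb
gameplay capture: 33.000 Mbps × 8640 s = 285120.0 Mb
Twitch VOD: 3.960 Mbps × 18660 s = 73893.6 Mb
screen recording: 4.400 Mbps × 2640 s = 11616.0 Mb
Total: 373122.4 Mb = 46640.3 MB.
= 46.64 GB.

46.64 GB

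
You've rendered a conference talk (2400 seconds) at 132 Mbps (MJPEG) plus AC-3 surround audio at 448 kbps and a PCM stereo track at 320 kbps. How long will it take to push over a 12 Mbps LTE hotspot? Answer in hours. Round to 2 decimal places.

Audio total: 448 + 320 = 768 kbps = 0.768 Mbps.
Total bitrate: 132.768 Mbps.
File: 132.768 Mbps × 2400 s = 318643.2 Mb.
At 12 Mbps: 318643.2 / 12 = 26553.6 s ≈ 7.38 hours.

7.38 hours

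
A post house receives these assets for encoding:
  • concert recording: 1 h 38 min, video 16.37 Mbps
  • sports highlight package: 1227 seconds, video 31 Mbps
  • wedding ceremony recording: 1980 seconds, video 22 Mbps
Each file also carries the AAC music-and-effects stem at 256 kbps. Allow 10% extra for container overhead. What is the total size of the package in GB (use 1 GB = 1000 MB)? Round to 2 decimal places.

24.77 GB

Audio: 256 kbps = 0.256 Mbps.
concert recording: 16.626 Mbps × 5880 s × 1.10 = 107537.0 Mb
sports highlight package: 31.256 Mbps × 1227 s × 1.10 = 42186.2 Mb
wedding ceremony recording: 22.256 Mbps × 1980 s × 1.10 = 48473.6 Mb
Total: 198196.8 Mb = 24774.6 MB.
= 24.77 GB.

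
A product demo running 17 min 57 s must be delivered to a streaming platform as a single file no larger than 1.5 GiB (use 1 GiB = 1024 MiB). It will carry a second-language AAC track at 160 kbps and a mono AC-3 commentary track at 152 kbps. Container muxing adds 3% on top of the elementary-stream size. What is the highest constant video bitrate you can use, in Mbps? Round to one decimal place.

Budget: 1.5 GiB = 12884.9 Mb.
Stream payload after overhead: 12884.9 / 1.03 = 12509.6 Mb.
17 min 57 s = 1077 s
Total bitrate budget: 12509.6 Mb / 1077 s = 11.615 Mbps.
Audio total: 160 + 152 = 312 kbps = 0.312 Mbps.
Video: 11.615 − 0.312 = 11.303 Mbps.

11.3 Mbps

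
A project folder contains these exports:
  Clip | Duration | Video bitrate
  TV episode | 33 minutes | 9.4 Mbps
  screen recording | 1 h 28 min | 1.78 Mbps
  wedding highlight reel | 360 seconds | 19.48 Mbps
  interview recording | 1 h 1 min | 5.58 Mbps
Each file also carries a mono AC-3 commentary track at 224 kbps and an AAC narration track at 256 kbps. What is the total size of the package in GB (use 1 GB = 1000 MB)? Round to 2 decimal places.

Audio total: 224 + 256 = 480 kbps = 0.480 Mbps.
TV episode: 9.880 Mbps × 1980 s = 19562.4 Mb
screen recording: 2.260 Mbps × 5280 s = 11932.8 Mb
wedding highlight reel: 19.960 Mbps × 360 s = 7185.6 Mb
interview recording: 6.060 Mbps × 3660 s = 22179.6 Mb
Total: 60860.4 Mb = 7607.6 MB.
= 7.608 GB.

7.61 GB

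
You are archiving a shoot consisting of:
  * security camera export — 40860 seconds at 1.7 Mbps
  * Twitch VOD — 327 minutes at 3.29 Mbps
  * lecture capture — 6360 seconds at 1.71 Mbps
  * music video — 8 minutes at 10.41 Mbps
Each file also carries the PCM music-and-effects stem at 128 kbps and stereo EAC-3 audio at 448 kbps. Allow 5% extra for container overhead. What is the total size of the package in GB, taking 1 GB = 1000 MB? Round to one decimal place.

Audio total: 128 + 448 = 576 kbps = 0.576 Mbps.
security camera export: 2.276 Mbps × 40860 s × 1.05 = 97647.2 Mb
Twitch VOD: 3.866 Mbps × 19620 s × 1.05 = 79643.5 Mb
lecture capture: 2.286 Mbps × 6360 s × 1.05 = 15265.9 Mb
music video: 10.986 Mbps × 480 s × 1.05 = 5536.9 Mb
Total: 198093.5 Mb = 24761.7 MB.
= 24.76 GB.

24.8 GB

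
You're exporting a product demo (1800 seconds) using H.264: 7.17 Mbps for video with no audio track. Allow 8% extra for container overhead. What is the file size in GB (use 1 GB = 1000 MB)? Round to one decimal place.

Total bitrate: 7.17 Mbps.
Stream data: 7.170 Mbps × 1800 s = 12906.0 Mb.
With 8% container overhead: ×1.08.
13,938 Mb ÷ 8 = 1,742 MB → 1.742 GB.

1.7 GB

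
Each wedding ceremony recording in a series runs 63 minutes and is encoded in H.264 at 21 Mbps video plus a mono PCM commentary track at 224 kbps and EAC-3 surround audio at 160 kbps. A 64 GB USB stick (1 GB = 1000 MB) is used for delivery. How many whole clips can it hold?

6

63 min = 3780 s
Audio total: 224 + 160 = 384 kbps = 0.384 Mbps.
Total bitrate: 21.384 Mbps.
Per item: 21.384 Mbps × 3780 s = 80,832 Mb = 10,104 MB.
Capacity: 64 GB = 512,000 Mb; 6.33 items → 6 complete.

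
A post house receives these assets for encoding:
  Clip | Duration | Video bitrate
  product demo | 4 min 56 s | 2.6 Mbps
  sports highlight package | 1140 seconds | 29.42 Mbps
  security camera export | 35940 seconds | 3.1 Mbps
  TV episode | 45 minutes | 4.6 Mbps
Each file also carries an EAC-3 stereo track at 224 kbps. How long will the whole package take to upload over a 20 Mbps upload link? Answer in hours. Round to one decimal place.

Audio: 224 kbps = 0.224 Mbps.
product demo: 2.824 Mbps × 296 s = 835.9 Mb
sports highlight package: 29.644 Mbps × 1140 s = 33794.2 Mb
security camera export: 3.324 Mbps × 35940 s = 119464.6 Mb
TV episode: 4.824 Mbps × 2700 s = 13024.8 Mb
Total: 167119.4 Mb = 20889.9 MB.
At 20 Mbps: 167119.4 / 20 = 8356 s ≈ 2.32 hours.

2.3 hours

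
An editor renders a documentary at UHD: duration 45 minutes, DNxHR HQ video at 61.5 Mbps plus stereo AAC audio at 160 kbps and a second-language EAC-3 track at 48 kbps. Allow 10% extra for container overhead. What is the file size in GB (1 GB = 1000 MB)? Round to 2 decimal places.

22.91 GB

45 min = 2700 s
Audio total: 160 + 48 = 208 kbps = 0.208 Mbps.
Total bitrate: 61.5 + 0.208 = 61.708 Mbps.
Stream data: 61.708 Mbps × 2700 s = 166611.6 Mb.
With 10% container overhead: ×1.10.
183,273 Mb ÷ 8 = 22,909 MB → 22.91 GB.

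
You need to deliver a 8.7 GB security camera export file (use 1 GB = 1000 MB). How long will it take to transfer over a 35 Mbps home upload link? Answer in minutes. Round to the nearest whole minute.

File: 8.7 GB = 69600.0 Mb.
At 35 Mbps: 69600.0 / 35 = 1988.6 s ≈ 33.1 minutes.

33 minutes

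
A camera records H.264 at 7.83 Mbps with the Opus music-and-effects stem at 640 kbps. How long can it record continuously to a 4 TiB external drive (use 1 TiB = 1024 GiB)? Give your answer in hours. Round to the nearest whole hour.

1154 hours

Audio: 640 kbps = 0.640 Mbps.
Total bitrate: 7.83 + 0.640 = 8.470 Mbps.
Capacity: 4 TiB = 35,184,372 Mb.
Recording time: 35,184,372 / 8.470 = 4,153,999 s ≈ 1,154 hours.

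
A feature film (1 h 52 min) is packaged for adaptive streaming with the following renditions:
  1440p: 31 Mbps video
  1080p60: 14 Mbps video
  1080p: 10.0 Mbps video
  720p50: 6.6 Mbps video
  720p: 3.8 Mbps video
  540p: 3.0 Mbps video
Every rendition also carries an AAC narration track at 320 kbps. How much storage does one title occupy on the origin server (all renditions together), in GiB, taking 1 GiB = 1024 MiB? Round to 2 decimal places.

55.01 GiB

1 h 52 min = 112 min = 6720 s
Audio: 320 kbps = 0.320 Mbps.
Sum of rendition bitrates: (31+0.320) + (14+0.320) + (10.0+0.320) + (6.6+0.320) + (3.8+0.320) + (3.0+0.320) = 70.320 Mbps.
× 6720 s = 472,550 Mb = 59,069 MB = 55.01 GiB.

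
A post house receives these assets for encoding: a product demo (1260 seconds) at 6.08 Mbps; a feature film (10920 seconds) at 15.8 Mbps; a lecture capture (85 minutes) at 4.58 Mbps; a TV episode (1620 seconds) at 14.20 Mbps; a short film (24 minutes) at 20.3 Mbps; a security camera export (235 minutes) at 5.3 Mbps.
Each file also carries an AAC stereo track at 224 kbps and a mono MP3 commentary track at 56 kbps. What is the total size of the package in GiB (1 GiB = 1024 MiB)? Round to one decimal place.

Audio total: 224 + 56 = 280 kbps = 0.280 Mbps.
product demo: 6.360 Mbps × 1260 s = 8013.6 Mb
feature film: 16.080 Mbps × 10920 s = 175593.6 Mb
lecture capture: 4.860 Mbps × 5100 s = 24786.0 Mb
TV episode: 14.480 Mbps × 1620 s = 23457.6 Mb
short film: 20.580 Mbps × 1440 s = 29635.2 Mb
security camera export: 5.580 Mbps × 14100 s = 78678.0 Mb
Total: 340164.0 Mb = 42520.5 MB.
= 39.60 GiB.

39.6 GiB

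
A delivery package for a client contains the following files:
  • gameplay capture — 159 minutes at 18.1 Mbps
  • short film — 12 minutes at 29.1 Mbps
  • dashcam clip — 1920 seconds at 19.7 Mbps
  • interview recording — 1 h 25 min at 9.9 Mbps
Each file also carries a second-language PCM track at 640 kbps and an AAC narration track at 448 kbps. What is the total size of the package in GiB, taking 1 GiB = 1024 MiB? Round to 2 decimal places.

Audio total: 640 + 448 = 1088 kbps = 1.088 Mbps.
gameplay capture: 19.188 Mbps × 9540 s = 183053.5 Mb
short film: 30.188 Mbps × 720 s = 21735.4 Mb
dashcam clip: 20.788 Mbps × 1920 s = 39913.0 Mb
interview recording: 10.988 Mbps × 5100 s = 56038.8 Mb
Total: 300740.6 Mb = 37592.6 MB.
= 35.01 GiB.

35.01 GiB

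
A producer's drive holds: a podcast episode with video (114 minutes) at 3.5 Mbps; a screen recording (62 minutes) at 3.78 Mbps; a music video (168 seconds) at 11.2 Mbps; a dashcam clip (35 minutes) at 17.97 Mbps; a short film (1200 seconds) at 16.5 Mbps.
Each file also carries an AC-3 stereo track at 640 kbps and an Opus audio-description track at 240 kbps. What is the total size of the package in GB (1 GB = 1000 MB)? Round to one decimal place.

Audio total: 640 + 240 = 880 kbps = 0.880 Mbps.
podcast episode with video: 4.380 Mbps × 6840 s = 29959.2 Mb
screen recording: 4.660 Mbps × 3720 s = 17335.2 Mb
music video: 12.080 Mbps × 168 s = 2029.4 Mb
dashcam clip: 18.850 Mbps × 2100 s = 39585.0 Mb
short film: 17.380 Mbps × 1200 s = 20856.0 Mb
Total: 109764.8 Mb = 13720.6 MB.
= 13.72 GB.

13.7 GB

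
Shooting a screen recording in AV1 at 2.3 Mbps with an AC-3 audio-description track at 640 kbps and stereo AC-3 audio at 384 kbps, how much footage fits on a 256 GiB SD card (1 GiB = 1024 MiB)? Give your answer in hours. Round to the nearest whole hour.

Audio total: 640 + 384 = 1024 kbps = 1.024 Mbps.
Total bitrate: 2.3 + 1.024 = 3.324 Mbps.
Capacity: 256 GiB = 2,199,023 Mb.
Recording time: 2,199,023 / 3.324 = 661,559 s ≈ 184 hours.

184 hours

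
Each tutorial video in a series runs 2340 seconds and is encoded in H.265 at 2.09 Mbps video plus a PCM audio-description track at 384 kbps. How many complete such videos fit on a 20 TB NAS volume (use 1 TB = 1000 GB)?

Audio: 384 kbps = 0.384 Mbps.
Total bitrate: 2.474 Mbps.
Per item: 2.474 Mbps × 2340 s = 5,789 Mb = 723.6 MB.
Capacity: 20 TB = 160,000,000 Mb; 27637.86 items → 27637 complete.

27637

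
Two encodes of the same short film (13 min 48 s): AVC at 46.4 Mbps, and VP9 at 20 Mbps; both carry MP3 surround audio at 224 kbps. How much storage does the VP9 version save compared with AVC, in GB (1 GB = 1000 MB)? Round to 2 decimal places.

2.73 GB

13 min 48 s = 828 s
Audio: 224 kbps = 0.224 Mbps.
AVC: 46.624 Mbps × 828 s = 38604.7 Mb = 4.826 GB.
VP9: 20.224 Mbps × 828 s = 16745.5 Mb = 2.093 GB.
Saving: 4.826 − 2.093 = 2.732 GB.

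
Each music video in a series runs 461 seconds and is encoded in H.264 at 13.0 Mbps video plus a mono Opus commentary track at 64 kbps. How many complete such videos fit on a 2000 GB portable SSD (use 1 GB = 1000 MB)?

2656

Audio: 64 kbps = 0.064 Mbps.
Total bitrate: 13.064 Mbps.
Per item: 13.064 Mbps × 461 s = 6,023 Mb = 752.8 MB.
Capacity: 2000 GB = 16,000,000 Mb; 2656.70 items → 2656 complete.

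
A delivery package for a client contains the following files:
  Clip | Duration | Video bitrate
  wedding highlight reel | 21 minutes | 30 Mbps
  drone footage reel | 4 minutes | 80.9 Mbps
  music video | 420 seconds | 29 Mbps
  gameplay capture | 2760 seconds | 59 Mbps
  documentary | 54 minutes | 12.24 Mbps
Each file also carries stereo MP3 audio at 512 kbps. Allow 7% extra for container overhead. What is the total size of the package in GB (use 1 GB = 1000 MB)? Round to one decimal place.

Audio: 512 kbps = 0.512 Mbps.
wedding highlight reel: 30.512 Mbps × 1260 s × 1.07 = 41136.3 Mb
drone footage reel: 81.412 Mbps × 240 s × 1.07 = 20906.6 Mb
music video: 29.512 Mbps × 420 s × 1.07 = 13262.7 Mb
gameplay capture: 59.512 Mbps × 2760 s × 1.07 = 175750.8 Mb
documentary: 12.752 Mbps × 3240 s × 1.07 = 44208.6 Mb
Total: 295265.0 Mb = 36908.1 MB.
= 36.91 GB.

36.9 GB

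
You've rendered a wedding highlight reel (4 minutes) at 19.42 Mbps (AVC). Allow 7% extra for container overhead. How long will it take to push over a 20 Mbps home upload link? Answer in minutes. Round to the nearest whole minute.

4 minutes

4 min = 240 s
File: 19.420 Mbps × 240 s = 4660.8 Mb.
With 7% container overhead: ×1.07. → 4987.1 Mb.
At 20 Mbps: 4987.1 / 20 = 249.4 s ≈ 4.16 minutes.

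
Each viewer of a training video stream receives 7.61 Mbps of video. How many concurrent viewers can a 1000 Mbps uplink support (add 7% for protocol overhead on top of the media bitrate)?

On the wire with 7% overhead: 8.143 Mbps.
1000 Mbps = 1,000 Mbps; 1,000 / 8.143 = 122.81 → 122 viewers.

122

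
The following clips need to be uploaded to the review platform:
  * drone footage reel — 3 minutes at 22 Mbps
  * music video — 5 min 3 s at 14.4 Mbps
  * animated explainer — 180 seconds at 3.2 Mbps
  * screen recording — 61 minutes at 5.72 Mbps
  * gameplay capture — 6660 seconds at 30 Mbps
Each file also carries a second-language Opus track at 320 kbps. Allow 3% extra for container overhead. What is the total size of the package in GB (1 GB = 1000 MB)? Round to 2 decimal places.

Audio: 320 kbps = 0.320 Mbps.
drone footage reel: 22.320 Mbps × 180 s × 1.03 = 4138.1 Mb
music video: 14.720 Mbps × 303 s × 1.03 = 4594.0 Mb
animated explainer: 3.520 Mbps × 180 s × 1.03 = 652.6 Mb
screen recording: 6.040 Mbps × 3660 s × 1.03 = 22769.6 Mb
gameplay capture: 30.320 Mbps × 6660 s × 1.03 = 207989.1 Mb
Total: 240143.4 Mb = 30017.9 MB.
= 30.02 GB.

30.02 GB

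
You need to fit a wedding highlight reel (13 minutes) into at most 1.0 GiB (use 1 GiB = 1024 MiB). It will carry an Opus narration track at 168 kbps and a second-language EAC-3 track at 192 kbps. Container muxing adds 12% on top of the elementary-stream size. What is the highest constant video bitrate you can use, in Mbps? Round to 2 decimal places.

Budget: 1.0 GiB = 8589.9 Mb.
Stream payload after overhead: 8589.9 / 1.12 = 7669.6 Mb.
13 min = 780 s
Total bitrate budget: 7669.6 Mb / 780 s = 9.833 Mbps.
Audio total: 168 + 192 = 360 kbps = 0.360 Mbps.
Video: 9.833 − 0.360 = 9.473 Mbps.

9.47 Mbps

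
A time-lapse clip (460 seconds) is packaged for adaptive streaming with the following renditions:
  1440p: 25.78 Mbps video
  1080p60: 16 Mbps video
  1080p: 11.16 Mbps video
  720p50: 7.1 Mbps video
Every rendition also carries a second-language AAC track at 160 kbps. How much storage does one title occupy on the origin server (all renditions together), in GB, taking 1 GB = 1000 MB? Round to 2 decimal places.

Audio: 160 kbps = 0.160 Mbps.
Sum of rendition bitrates: (25.78+0.160) + (16+0.160) + (11.16+0.160) + (7.1+0.160) = 60.680 Mbps.
× 460 s = 27,913 Mb = 3,489 MB = 3.489 GB.

3.49 GB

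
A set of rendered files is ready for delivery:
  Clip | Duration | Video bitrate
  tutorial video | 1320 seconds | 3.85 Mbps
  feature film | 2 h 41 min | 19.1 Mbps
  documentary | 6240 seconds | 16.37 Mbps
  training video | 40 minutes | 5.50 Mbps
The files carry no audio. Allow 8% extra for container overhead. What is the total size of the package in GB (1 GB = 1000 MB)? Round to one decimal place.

41.2 GB

tutorial video: 3.850 Mbps × 1320 s × 1.08 = 5488.6 Mb
feature film: 19.100 Mbps × 9660 s × 1.08 = 199266.5 Mb
documentary: 16.370 Mbps × 6240 s × 1.08 = 110320.7 Mb
training video: 5.500 Mbps × 2400 s × 1.08 = 14256.0 Mb
Total: 329331.7 Mb = 41166.5 MB.
= 41.17 GB.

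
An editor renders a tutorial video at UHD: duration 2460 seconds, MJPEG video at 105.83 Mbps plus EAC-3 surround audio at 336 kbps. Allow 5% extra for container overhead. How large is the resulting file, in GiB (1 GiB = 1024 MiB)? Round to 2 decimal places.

31.92 GiB

Audio: 336 kbps = 0.336 Mbps.
Total bitrate: 105.83 + 0.336 = 106.166 Mbps.
Stream data: 106.166 Mbps × 2460 s = 261168.4 Mb.
With 5% container overhead: ×1.05.
274,227 Mb = 34,278,347,250 bytes ÷ 1,073,741,824 = 31.92 GiB.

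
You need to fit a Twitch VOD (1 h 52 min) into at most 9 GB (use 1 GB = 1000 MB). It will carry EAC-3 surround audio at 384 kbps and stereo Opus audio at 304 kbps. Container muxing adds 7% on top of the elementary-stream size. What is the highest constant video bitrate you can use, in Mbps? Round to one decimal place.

9.3 Mbps

Budget: 9 GB = 72000.0 Mb.
Stream payload after overhead: 72000.0 / 1.07 = 67289.7 Mb.
1 h 52 min = 112 min = 6720 s
Total bitrate budget: 67289.7 Mb / 6720 s = 10.013 Mbps.
Audio total: 384 + 304 = 688 kbps = 0.688 Mbps.
Video: 10.013 − 0.688 = 9.325 Mbps.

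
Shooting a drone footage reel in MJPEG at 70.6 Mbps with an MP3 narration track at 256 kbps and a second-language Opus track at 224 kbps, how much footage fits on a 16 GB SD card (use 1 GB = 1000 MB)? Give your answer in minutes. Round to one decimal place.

Audio total: 256 + 224 = 480 kbps = 0.480 Mbps.
Total bitrate: 70.6 + 0.480 = 71.080 Mbps.
Capacity: 16 GB = 128,000 Mb.
Recording time: 128,000 / 71.080 = 1,801 s ≈ 30.0 minutes.

30.0 minutes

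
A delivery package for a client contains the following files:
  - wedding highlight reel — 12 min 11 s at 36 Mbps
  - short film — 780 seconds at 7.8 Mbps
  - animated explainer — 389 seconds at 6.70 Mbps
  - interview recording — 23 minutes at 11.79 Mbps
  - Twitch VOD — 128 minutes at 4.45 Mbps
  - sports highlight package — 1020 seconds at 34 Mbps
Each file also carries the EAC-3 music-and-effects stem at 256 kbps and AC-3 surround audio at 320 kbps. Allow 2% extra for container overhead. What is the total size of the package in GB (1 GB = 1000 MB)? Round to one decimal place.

16.2 GB

Audio total: 256 + 320 = 576 kbps = 0.576 Mbps.
wedding highlight reel: 36.576 Mbps × 731 s × 1.02 = 27271.8 Mb
short film: 8.376 Mbps × 780 s × 1.02 = 6663.9 Mb
animated explainer: 7.276 Mbps × 389 s × 1.02 = 2887.0 Mb
interview recording: 12.366 Mbps × 1380 s × 1.02 = 17406.4 Mb
Twitch VOD: 5.026 Mbps × 7680 s × 1.02 = 39371.7 Mb
sports highlight package: 34.576 Mbps × 1020 s × 1.02 = 35972.9 Mb
Total: 129573.6 Mb = 16196.7 MB.
= 16.20 GB.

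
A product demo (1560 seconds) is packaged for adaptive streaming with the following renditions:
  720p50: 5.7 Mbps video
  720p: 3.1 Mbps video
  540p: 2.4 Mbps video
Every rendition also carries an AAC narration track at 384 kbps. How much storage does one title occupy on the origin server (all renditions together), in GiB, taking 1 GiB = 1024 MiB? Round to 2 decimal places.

Audio: 384 kbps = 0.384 Mbps.
Sum of rendition bitrates: (5.7+0.384) + (3.1+0.384) + (2.4+0.384) = 12.352 Mbps.
× 1560 s = 19,269 Mb = 2,409 MB = 2.243 GiB.

2.24 GiB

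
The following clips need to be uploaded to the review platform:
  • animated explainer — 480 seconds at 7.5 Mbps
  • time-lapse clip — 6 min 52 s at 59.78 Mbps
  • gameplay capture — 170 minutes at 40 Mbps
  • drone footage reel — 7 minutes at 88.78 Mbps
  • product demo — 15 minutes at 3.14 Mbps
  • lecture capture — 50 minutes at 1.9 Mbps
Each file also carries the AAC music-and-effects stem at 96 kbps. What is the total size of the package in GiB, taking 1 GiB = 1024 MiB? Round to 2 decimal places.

56.29 GiB

Audio: 96 kbps = 0.096 Mbps.
animated explainer: 7.596 Mbps × 480 s = 3646.1 Mb
time-lapse clip: 59.876 Mbps × 412 s = 24668.9 Mb
gameplay capture: 40.096 Mbps × 10200 s = 408979.2 Mb
drone footage reel: 88.876 Mbps × 420 s = 37327.9 Mb
product demo: 3.236 Mbps × 900 s = 2912.4 Mb
lecture capture: 1.996 Mbps × 3000 s = 5988.0 Mb
Total: 483522.5 Mb = 60440.3 MB.
= 56.29 GiB.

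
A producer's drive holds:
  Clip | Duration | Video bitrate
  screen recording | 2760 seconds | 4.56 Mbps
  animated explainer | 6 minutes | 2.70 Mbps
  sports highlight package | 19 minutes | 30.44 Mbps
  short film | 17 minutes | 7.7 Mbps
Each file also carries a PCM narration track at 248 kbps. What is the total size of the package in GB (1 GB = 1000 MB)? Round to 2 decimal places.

Audio: 248 kbps = 0.248 Mbps.
screen recording: 4.808 Mbps × 2760 s = 13270.1 Mb
animated explainer: 2.948 Mbps × 360 s = 1061.3 Mb
sports highlight package: 30.688 Mbps × 1140 s = 34984.3 Mb
short film: 7.948 Mbps × 1020 s = 8107.0 Mb
Total: 57422.6 Mb = 7177.8 MB.
= 7.178 GB.

7.18 GB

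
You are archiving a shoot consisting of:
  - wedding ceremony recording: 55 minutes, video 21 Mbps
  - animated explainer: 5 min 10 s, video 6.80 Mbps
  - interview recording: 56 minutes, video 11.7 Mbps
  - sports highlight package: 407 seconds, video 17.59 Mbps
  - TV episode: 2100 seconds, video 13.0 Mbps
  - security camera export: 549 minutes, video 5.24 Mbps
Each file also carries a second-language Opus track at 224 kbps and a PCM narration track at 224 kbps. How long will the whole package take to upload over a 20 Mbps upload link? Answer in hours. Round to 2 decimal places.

4.68 hours

Audio total: 224 + 224 = 448 kbps = 0.448 Mbps.
wedding ceremony recording: 21.448 Mbps × 3300 s = 70778.4 Mb
animated explainer: 7.248 Mbps × 310 s = 2246.9 Mb
interview recording: 12.148 Mbps × 3360 s = 40817.3 Mb
sports highlight package: 18.038 Mbps × 407 s = 7341.5 Mb
TV episode: 13.448 Mbps × 2100 s = 28240.8 Mb
security camera export: 5.688 Mbps × 32940 s = 187362.7 Mb
Total: 336787.5 Mb = 42098.4 MB.
At 20 Mbps: 336787.5 / 20 = 16839 s ≈ 4.68 hours.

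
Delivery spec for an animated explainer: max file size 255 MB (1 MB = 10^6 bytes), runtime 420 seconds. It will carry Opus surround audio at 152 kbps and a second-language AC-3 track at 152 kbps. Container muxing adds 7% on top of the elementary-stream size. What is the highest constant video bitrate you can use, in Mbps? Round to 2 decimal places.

4.24 Mbps

Budget: 255 MB = 2040.0 Mb.
Stream payload after overhead: 2040.0 / 1.07 = 1906.5 Mb.
Total bitrate budget: 1906.5 Mb / 420 s = 4.539 Mbps.
Audio total: 152 + 152 = 304 kbps = 0.304 Mbps.
Video: 4.539 − 0.304 = 4.235 Mbps.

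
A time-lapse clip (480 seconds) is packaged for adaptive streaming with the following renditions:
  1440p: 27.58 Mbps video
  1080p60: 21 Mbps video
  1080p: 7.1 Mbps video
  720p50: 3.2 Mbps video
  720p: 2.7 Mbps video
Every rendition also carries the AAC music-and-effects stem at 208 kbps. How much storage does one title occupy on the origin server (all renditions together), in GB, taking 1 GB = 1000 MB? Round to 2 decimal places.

Audio: 208 kbps = 0.208 Mbps.
Sum of rendition bitrates: (27.58+0.208) + (21+0.208) + (7.1+0.208) + (3.2+0.208) + (2.7+0.208) = 62.620 Mbps.
× 480 s = 30,058 Mb = 3,757 MB = 3.757 GB.

3.76 GB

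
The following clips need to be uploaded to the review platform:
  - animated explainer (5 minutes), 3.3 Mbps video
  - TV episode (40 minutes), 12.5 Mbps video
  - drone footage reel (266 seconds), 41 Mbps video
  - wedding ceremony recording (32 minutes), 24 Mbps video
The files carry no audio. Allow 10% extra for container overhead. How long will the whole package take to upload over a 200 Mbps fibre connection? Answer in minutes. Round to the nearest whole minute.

8 minutes

animated explainer: 3.300 Mbps × 300 s × 1.10 = 1089.0 Mb
TV episode: 12.500 Mbps × 2400 s × 1.10 = 33000.0 Mb
drone footage reel: 41.000 Mbps × 266 s × 1.10 = 11996.6 Mb
wedding ceremony recording: 24.000 Mbps × 1920 s × 1.10 = 50688.0 Mb
Total: 96773.6 Mb = 12096.7 MB.
At 200 Mbps: 96773.6 / 200 = 484 s ≈ 8.06 minutes.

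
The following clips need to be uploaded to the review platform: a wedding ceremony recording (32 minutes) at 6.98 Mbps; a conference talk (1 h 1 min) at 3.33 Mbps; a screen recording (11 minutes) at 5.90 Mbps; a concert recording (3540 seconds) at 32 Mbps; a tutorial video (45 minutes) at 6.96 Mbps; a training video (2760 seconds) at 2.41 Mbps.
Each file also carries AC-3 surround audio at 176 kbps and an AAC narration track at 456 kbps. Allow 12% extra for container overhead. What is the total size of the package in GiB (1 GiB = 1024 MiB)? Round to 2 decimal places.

Audio total: 176 + 456 = 632 kbps = 0.632 Mbps.
wedding ceremony recording: 7.612 Mbps × 1920 s × 1.12 = 16368.8 Mb
conference talk: 3.962 Mbps × 3660 s × 1.12 = 16241.0 Mb
screen recording: 6.532 Mbps × 660 s × 1.12 = 4828.5 Mb
concert recording: 32.632 Mbps × 3540 s × 1.12 = 129379.4 Mb
tutorial video: 7.592 Mbps × 2700 s × 1.12 = 22958.2 Mb
training video: 3.042 Mbps × 2760 s × 1.12 = 9403.4 Mb
Total: 199179.3 Mb = 24897.4 MB.
= 23.19 GiB.

23.19 GiB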